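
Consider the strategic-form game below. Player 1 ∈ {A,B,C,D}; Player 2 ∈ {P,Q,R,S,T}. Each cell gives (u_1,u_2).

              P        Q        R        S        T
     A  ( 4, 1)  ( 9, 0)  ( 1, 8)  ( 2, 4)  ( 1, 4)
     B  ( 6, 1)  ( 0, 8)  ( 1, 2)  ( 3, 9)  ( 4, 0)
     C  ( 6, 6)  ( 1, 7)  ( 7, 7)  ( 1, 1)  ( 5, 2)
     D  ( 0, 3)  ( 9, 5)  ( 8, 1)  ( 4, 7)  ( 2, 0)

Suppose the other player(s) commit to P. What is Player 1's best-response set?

argmax u_1 = {B,C}

u_1(A vs P) = 4
u_1(B vs P) = 6
u_1(C vs P) = 6
u_1(D vs P) = 0
max payoff 6 at {B,C}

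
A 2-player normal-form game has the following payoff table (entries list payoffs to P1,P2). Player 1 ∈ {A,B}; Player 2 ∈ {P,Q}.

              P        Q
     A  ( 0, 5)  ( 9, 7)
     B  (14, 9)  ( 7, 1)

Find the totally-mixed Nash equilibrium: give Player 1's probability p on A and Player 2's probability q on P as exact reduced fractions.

P1 mixes 4/5 on A; P2 mixes 1/8 on P

P1 indiff ⇒ q·0+(1-q)·9 = q·14+(1-q)·7 ⇒ q(-14) = (1-q)(-2) ⇒ q = 1/8
P2 indiff ⇒ p·5+(1-p)·9 = p·7+(1-p)·1 ⇒ p(-2) = (1-p)(-8) ⇒ p = 4/5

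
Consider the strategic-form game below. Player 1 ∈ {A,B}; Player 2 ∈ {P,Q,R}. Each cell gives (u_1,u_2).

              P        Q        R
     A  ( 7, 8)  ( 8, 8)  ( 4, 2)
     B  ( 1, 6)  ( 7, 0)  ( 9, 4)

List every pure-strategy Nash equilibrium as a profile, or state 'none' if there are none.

Nash profiles: (A,P), (A,Q)

(A,P): NE
(A,Q): NE
(A,R): not NE [P1→B gives 9>4; P2→Q gives 8>2]
(B,P): not NE [P1→A gives 7>1]
(B,Q): not NE [P1→A gives 8>7; P2→P gives 6>0]
(B,R): not NE [P2→P gives 6>4]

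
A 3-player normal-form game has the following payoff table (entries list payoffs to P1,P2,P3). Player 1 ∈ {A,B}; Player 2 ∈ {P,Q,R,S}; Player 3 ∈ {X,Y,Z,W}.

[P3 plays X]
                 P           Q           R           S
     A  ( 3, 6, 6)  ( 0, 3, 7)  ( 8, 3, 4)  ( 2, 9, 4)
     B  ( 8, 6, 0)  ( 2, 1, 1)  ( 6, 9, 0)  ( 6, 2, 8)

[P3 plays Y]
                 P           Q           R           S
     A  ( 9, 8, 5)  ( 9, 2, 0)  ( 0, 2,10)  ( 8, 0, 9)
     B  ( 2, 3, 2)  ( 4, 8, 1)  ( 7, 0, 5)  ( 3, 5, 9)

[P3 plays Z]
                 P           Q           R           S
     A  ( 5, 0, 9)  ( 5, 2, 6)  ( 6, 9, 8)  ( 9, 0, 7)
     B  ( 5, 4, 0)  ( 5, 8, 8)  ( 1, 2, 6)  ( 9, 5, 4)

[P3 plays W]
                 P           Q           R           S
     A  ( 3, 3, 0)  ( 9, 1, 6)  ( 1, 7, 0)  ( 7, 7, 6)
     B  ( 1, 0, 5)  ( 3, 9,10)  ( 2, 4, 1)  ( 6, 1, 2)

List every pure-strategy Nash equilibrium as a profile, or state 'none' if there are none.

Equilibria: none

(A,P,X): not NE [P1→B gives 8>3; P2→S gives 9>6; P3→Z gives 9>6]
(A,P,Y): not NE [P3→Z gives 9>5]
(A,P,Z): not NE [P2→R gives 9>0]
(A,P,W): not NE [P2→S gives 7>3; P3→Z gives 9>0]
(A,Q,X): not NE [P1→B gives 2>0; P2→S gives 9>3]
(A,Q,Y): not NE [P2→P gives 8>2; P3→X gives 7>0]
(A,Q,Z): not NE [P2→R gives 9>2; P3→X gives 7>6]
(A,Q,W): not NE [P2→S gives 7>1; P3→X gives 7>6]
(A,R,X): not NE [P2→S gives 9>3; P3→Y gives 10>4]
(A,R,Y): not NE [P1→B gives 7>0; P2→P gives 8>2]
(A,R,Z): not NE [P3→Y gives 10>8]
(A,R,W): not NE [P1→B gives 2>1; P3→Y gives 10>0]
(A,S,X): not NE [P1→B gives 6>2; P3→Y gives 9>4]
(A,S,Y): not NE [P2→P gives 8>0]
(A,S,Z): not NE [P2→R gives 9>0; P3→Y gives 9>7]
(A,S,W): not NE [P3→Y gives 9>6]
(B,P,X): not NE [P2→R gives 9>6; P3→W gives 5>0]
(B,P,Y): not NE [P1→A gives 9>2; P2→Q gives 8>3; P3→W gives 5>2]
(B,P,Z): not NE [P2→Q gives 8>4; P3→W gives 5>0]
(B,P,W): not NE [P1→A gives 3>1; P2→Q gives 9>0]
(B,Q,X): not NE [P2→R gives 9>1; P3→W gives 10>1]
(B,Q,Y): not NE [P1→A gives 9>4; P3→W gives 10>1]
(B,Q,Z): not NE [P3→W gives 10>8]
(B,Q,W): not NE [P1→A gives 9>3]
(B,R,X): not NE [P1→A gives 8>6; P3→Z gives 6>0]
(B,R,Y): not NE [P2→Q gives 8>0; P3→Z gives 6>5]
(B,R,Z): not NE [P1→A gives 6>1; P2→Q gives 8>2]
(B,R,W): not NE [P2→Q gives 9>4; P3→Z gives 6>1]
(B,S,X): not NE [P2→R gives 9>2; P3→Y gives 9>8]
(B,S,Y): not NE [P1→A gives 8>3; P2→Q gives 8>5]
(B,S,Z): not NE [P2→Q gives 8>5; P3→Y gives 9>4]
(B,S,W): not NE [P1→A gives 7>6; P2→Q gives 9>1; P3→Y gives 9>2]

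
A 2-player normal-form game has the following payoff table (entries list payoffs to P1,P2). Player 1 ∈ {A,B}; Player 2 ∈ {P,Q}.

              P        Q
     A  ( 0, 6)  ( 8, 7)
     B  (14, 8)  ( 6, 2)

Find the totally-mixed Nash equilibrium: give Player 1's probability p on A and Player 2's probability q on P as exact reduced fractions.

P1 indiff ⇒ q·0+(1-q)·8 = q·14+(1-q)·6 ⇒ q(-14) = (1-q)(-2) ⇒ q = 1/8
P2 indiff ⇒ p·6+(1-p)·8 = p·7+(1-p)·2 ⇒ p(-1) = (1-p)(-6) ⇒ p = 6/7

(p,q) = (6/7, 1/8)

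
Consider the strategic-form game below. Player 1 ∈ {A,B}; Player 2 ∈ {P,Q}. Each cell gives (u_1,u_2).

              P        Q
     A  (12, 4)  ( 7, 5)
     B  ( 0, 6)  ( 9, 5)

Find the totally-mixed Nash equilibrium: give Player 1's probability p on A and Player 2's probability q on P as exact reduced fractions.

(p,q) = (1/2, 1/7)

P1 indiff ⇒ q·12+(1-q)·7 = q·0+(1-q)·9 ⇒ q(12) = (1-q)(2) ⇒ q = 1/7
P2 indiff ⇒ p·4+(1-p)·6 = p·5+(1-p)·5 ⇒ p(-1) = (1-p)(-1) ⇒ p = 1/2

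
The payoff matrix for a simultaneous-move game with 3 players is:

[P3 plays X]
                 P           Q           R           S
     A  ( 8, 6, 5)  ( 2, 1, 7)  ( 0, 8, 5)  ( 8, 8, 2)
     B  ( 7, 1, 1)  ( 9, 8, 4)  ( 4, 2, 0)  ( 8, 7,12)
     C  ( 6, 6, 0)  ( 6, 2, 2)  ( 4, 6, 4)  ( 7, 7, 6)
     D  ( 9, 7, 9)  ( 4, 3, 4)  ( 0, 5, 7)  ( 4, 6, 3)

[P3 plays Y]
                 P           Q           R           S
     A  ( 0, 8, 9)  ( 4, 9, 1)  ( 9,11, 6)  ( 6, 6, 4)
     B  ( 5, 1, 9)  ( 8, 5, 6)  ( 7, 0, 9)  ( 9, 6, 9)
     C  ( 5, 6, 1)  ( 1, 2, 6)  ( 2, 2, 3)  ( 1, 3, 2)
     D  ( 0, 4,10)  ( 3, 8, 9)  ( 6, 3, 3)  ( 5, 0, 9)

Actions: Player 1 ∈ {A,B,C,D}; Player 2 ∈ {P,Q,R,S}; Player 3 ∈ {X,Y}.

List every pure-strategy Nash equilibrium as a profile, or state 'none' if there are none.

(A,P,X): not NE [P1→D gives 9>8; P2→S gives 8>6; P3→Y gives 9>5]
(A,P,Y): not NE [P1→C gives 5>0; P2→R gives 11>8]
(A,Q,X): not NE [P1→B gives 9>2; P2→S gives 8>1]
(A,Q,Y): not NE [P1→B gives 8>4; P2→R gives 11>9; P3→X gives 7>1]
(A,R,X): not NE [P1→C gives 4>0; P3→Y gives 6>5]
(A,R,Y): NE
(A,S,X): not NE [P3→Y gives 4>2]
(A,S,Y): not NE [P1→B gives 9>6; P2→R gives 11>6]
(B,P,X): not NE [P1→D gives 9>7; P2→Q gives 8>1; P3→Y gives 9>1]
(B,P,Y): not NE [P2→S gives 6>1]
(B,Q,X): not NE [P3→Y gives 6>4]
(B,Q,Y): not NE [P2→S gives 6>5]
(B,R,X): not NE [P2→Q gives 8>2; P3→Y gives 9>0]
(B,R,Y): not NE [P1→A gives 9>7; P2→S gives 6>0]
(B,S,X): not NE [P2→Q gives 8>7]
(B,S,Y): not NE [P3→X gives 12>9]
(C,P,X): not NE [P1→D gives 9>6; P2→S gives 7>6; P3→Y gives 1>0]
(C,P,Y): NE
(C,Q,X): not NE [P1→B gives 9>6; P2→S gives 7>2; P3→Y gives 6>2]
(C,Q,Y): not NE [P1→B gives 8>1; P2→P gives 6>2]
(C,R,X): not NE [P2→S gives 7>6]
(C,R,Y): not NE [P1→A gives 9>2; P2→P gives 6>2; P3→X gives 4>3]
(C,S,X): not NE [P1→B gives 8>7]
(C,S,Y): not NE [P1→B gives 9>1; P2→P gives 6>3; P3→X gives 6>2]
(D,P,X): not NE [P3→Y gives 10>9]
(D,P,Y): not NE [P1→C gives 5>0; P2→Q gives 8>4]
(D,Q,X): not NE [P1→B gives 9>4; P2→P gives 7>3; P3→Y gives 9>4]
(D,Q,Y): not NE [P1→B gives 8>3]
(D,R,X): not NE [P1→C gives 4>0; P2→P gives 7>5]
(D,R,Y): not NE [P1→A gives 9>6; P2→Q gives 8>3; P3→X gives 7>3]
(D,S,X): not NE [P1→B gives 8>4; P2→P gives 7>6; P3→Y gives 9>3]
(D,S,Y): not NE [P1→B gives 9>5; P2→Q gives 8>0]

NE set: (A,R,Y), (C,P,Y)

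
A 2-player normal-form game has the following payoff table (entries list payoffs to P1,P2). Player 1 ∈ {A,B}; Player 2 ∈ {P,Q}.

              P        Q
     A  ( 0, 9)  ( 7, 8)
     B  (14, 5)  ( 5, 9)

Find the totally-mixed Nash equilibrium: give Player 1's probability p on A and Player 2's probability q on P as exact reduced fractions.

P1 indiff ⇒ q·0+(1-q)·7 = q·14+(1-q)·5 ⇒ q(-14) = (1-q)(-2) ⇒ q = 1/8
P2 indiff ⇒ p·9+(1-p)·5 = p·8+(1-p)·9 ⇒ p(1) = (1-p)(4) ⇒ p = 4/5

P1 mixes 4/5 on A; P2 mixes 1/8 on P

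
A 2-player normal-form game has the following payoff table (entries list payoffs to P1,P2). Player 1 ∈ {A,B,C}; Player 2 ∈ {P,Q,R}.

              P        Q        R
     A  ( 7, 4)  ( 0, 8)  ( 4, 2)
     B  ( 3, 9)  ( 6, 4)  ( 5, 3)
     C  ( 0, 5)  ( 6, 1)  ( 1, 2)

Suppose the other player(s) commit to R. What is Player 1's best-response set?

u_1(A vs R) = 4
u_1(B vs R) = 5
u_1(C vs R) = 1
max payoff 5 at {B}

BR_1 = {B}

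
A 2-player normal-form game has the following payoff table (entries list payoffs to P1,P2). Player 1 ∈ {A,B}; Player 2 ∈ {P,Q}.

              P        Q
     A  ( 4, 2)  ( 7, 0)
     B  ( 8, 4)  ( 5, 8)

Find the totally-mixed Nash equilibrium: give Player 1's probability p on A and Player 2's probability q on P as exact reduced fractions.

(p,q) = (2/3, 1/3)

P1 indiff ⇒ q·4+(1-q)·7 = q·8+(1-q)·5 ⇒ q(-4) = (1-q)(-2) ⇒ q = 1/3
P2 indiff ⇒ p·2+(1-p)·4 = p·0+(1-p)·8 ⇒ p(2) = (1-p)(4) ⇒ p = 2/3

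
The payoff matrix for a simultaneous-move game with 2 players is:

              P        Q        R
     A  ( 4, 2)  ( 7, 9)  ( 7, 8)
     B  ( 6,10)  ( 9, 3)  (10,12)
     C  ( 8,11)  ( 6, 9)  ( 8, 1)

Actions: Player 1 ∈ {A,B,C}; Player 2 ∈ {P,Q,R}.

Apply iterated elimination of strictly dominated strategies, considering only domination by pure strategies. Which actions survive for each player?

Remaining: P1:{B,C} P2:{P,R}

P1 drop A (B beats it: P:6>4 Q:9>7 R:10>7)
P2 drop Q (P beats it: B:10>3 C:11>9)
P1→{B,C} P2→{P,R}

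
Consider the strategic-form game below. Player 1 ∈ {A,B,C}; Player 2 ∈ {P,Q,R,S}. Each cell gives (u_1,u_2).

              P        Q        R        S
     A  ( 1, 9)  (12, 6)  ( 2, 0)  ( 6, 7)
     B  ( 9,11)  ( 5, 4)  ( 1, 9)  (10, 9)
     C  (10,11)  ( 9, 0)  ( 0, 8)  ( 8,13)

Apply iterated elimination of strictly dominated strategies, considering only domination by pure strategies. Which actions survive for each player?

P2 drop Q (P beats it: A:9>6 B:11>4 C:11>0)
P2 drop R (P beats it: A:9>0 B:11>9 C:11>8)
P1 drop A (B beats it: P:9>1 S:10>6)
P1→{B,C} P2→{P,S}

Remaining: P1:{B,C} P2:{P,S}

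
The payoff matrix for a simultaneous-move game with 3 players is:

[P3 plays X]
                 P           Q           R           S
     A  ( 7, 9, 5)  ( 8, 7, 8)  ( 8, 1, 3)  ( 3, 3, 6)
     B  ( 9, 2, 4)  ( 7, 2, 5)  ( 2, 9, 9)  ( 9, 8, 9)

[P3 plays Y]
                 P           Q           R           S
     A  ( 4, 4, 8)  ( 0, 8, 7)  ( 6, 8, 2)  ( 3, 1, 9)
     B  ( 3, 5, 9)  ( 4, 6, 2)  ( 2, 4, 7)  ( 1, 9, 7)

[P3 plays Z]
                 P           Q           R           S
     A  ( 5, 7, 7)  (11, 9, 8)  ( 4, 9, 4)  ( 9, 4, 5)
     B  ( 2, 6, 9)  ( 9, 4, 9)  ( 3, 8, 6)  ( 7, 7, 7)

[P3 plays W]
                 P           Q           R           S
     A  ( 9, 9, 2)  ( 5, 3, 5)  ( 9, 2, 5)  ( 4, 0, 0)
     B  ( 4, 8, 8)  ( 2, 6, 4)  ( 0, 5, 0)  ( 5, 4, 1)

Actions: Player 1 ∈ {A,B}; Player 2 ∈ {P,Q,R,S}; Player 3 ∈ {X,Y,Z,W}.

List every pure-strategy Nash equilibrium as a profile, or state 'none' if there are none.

NE set: (A,Q,Z)

(A,P,X): not NE [P1→B gives 9>7; P3→Y gives 8>5]
(A,P,Y): not NE [P2→R gives 8>4]
(A,P,Z): not NE [P2→R gives 9>7; P3→Y gives 8>7]
(A,P,W): not NE [P3→Y gives 8>2]
(A,Q,X): not NE [P2→P gives 9>7]
(A,Q,Y): not NE [P1→B gives 4>0; P3→Z gives 8>7]
(A,Q,Z): NE
(A,Q,W): not NE [P2→P gives 9>3; P3→Z gives 8>5]
(A,R,X): not NE [P2→P gives 9>1; P3→W gives 5>3]
(A,R,Y): not NE [P3→W gives 5>2]
(A,R,Z): not NE [P3→W gives 5>4]
(A,R,W): not NE [P2→P gives 9>2]
(A,S,X): not NE [P1→B gives 9>3; P2→P gives 9>3; P3→Y gives 9>6]
(A,S,Y): not NE [P2→R gives 8>1]
(A,S,Z): not NE [P2→R gives 9>4; P3→Y gives 9>5]
(A,S,W): not NE [P1→B gives 5>4; P2→P gives 9>0; P3→Y gives 9>0]
(B,P,X): not NE [P2→R gives 9>2; P3→Z gives 9>4]
(B,P,Y): not NE [P1→A gives 4>3; P2→S gives 9>5]
(B,P,Z): not NE [P1→A gives 5>2; P2→R gives 8>6]
(B,P,W): not NE [P1→A gives 9>4; P3→Z gives 9>8]
(B,Q,X): not NE [P1→A gives 8>7; P2→R gives 9>2; P3→Z gives 9>5]
(B,Q,Y): not NE [P2→S gives 9>6; P3→Z gives 9>2]
(B,Q,Z): not NE [P1→A gives 11>9; P2→R gives 8>4]
(B,Q,W): not NE [P1→A gives 5>2; P2→P gives 8>6; P3→Z gives 9>4]
(B,R,X): not NE [P1→A gives 8>2]
(B,R,Y): not NE [P1→A gives 6>2; P2→S gives 9>4; P3→X gives 9>7]
(B,R,Z): not NE [P1→A gives 4>3; P3→X gives 9>6]
(B,R,W): not NE [P1→A gives 9>0; P2→P gives 8>5; P3→X gives 9>0]
(B,S,X): not NE [P2→R gives 9>8]
(B,S,Y): not NE [P1→A gives 3>1; P3→X gives 9>7]
(B,S,Z): not NE [P1→A gives 9>7; P2→R gives 8>7; P3→X gives 9>7]
(B,S,W): not NE [P2→P gives 8>4; P3→X gives 9>1]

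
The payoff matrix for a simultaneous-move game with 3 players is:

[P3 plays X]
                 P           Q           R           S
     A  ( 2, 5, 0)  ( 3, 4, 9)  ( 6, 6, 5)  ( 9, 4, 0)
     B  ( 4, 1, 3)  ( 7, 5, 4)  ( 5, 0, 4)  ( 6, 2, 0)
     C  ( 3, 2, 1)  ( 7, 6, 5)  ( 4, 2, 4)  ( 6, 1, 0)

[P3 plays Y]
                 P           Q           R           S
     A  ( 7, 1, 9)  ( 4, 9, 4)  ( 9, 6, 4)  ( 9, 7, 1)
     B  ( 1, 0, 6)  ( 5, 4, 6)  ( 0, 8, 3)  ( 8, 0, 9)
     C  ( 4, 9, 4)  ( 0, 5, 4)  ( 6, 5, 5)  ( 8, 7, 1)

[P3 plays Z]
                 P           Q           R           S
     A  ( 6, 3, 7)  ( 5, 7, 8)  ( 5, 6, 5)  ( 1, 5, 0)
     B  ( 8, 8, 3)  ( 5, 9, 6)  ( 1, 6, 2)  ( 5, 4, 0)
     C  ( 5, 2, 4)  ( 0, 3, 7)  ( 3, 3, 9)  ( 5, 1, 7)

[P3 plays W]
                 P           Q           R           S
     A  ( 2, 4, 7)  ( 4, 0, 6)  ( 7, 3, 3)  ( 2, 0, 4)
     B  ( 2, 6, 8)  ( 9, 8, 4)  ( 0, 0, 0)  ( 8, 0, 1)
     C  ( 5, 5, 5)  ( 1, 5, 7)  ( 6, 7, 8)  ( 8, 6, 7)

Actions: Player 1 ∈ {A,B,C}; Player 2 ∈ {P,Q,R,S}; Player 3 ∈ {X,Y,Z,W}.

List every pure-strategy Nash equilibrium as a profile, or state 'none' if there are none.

PSNE = {(A,R,X), (B,Q,Z)}

(A,P,X): not NE [P1→B gives 4>2; P2→R gives 6>5; P3→Y gives 9>0]
(A,P,Y): not NE [P2→Q gives 9>1]
(A,P,Z): not NE [P1→B gives 8>6; P2→Q gives 7>3; P3→Y gives 9>7]
(A,P,W): not NE [P1→C gives 5>2; P3→Y gives 9>7]
(A,Q,X): not NE [P1→C gives 7>3; P2→R gives 6>4]
(A,Q,Y): not NE [P1→B gives 5>4; P3→X gives 9>4]
(A,Q,Z): not NE [P3→X gives 9>8]
(A,Q,W): not NE [P1→B gives 9>4; P2→P gives 4>0; P3→X gives 9>6]
(A,R,X): NE
(A,R,Y): not NE [P2→Q gives 9>6; P3→Z gives 5>4]
(A,R,Z): not NE [P2→Q gives 7>6]
(A,R,W): not NE [P2→P gives 4>3; P3→Z gives 5>3]
(A,S,X): not NE [P2→R gives 6>4; P3→W gives 4>0]
(A,S,Y): not NE [P2→Q gives 9>7; P3→W gives 4>1]
(A,S,Z): not NE [P1→C gives 5>1; P2→Q gives 7>5; P3→W gives 4>0]
(A,S,W): not NE [P1→C gives 8>2; P2→P gives 4>0]
(B,P,X): not NE [P2→Q gives 5>1; P3→W gives 8>3]
(B,P,Y): not NE [P1→A gives 7>1; P2→R gives 8>0; P3→W gives 8>6]
(B,P,Z): not NE [P2→Q gives 9>8; P3→W gives 8>3]
(B,P,W): not NE [P1→C gives 5>2; P2→Q gives 8>6]
(B,Q,X): not NE [P3→Z gives 6>4]
(B,Q,Y): not NE [P2→R gives 8>4]
(B,Q,Z): NE
(B,Q,W): not NE [P3→Z gives 6>4]
(B,R,X): not NE [P1→A gives 6>5; P2→Q gives 5>0]
(B,R,Y): not NE [P1→A gives 9>0; P3→X gives 4>3]
(B,R,Z): not NE [P1→A gives 5>1; P2→Q gives 9>6; P3→X gives 4>2]
(B,R,W): not NE [P1→A gives 7>0; P2→Q gives 8>0; P3→X gives 4>0]
(B,S,X): not NE [P1→A gives 9>6; P2→Q gives 5>2; P3→Y gives 9>0]
(B,S,Y): not NE [P1→A gives 9>8; P2→R gives 8>0]
(B,S,Z): not NE [P2→Q gives 9>4; P3→Y gives 9>0]
(B,S,W): not NE [P2→Q gives 8>0; P3→Y gives 9>1]
(C,P,X): not NE [P1→B gives 4>3; P2→Q gives 6>2; P3→W gives 5>1]
(C,P,Y): not NE [P1→A gives 7>4; P3→W gives 5>4]
(C,P,Z): not NE [P1→B gives 8>5; P2→R gives 3>2; P3→W gives 5>4]
(C,P,W): not NE [P2→R gives 7>5]
(C,Q,X): not NE [P3→W gives 7>5]
(C,Q,Y): not NE [P1→B gives 5>0; P2→P gives 9>5; P3→W gives 7>4]
(C,Q,Z): not NE [P1→B gives 5>0]
(C,Q,W): not NE [P1→B gives 9>1; P2→R gives 7>5]
(C,R,X): not NE [P1→A gives 6>4; P2→Q gives 6>2; P3→Z gives 9>4]
(C,R,Y): not NE [P1→A gives 9>6; P2→P gives 9>5; P3→Z gives 9>5]
(C,R,Z): not NE [P1→A gives 5>3]
(C,R,W): not NE [P1→A gives 7>6; P3→Z gives 9>8]
(C,S,X): not NE [P1→A gives 9>6; P2→Q gives 6>1; P3→W gives 7>0]
(C,S,Y): not NE [P1→A gives 9>8; P2→P gives 9>7; P3→W gives 7>1]
(C,S,Z): not NE [P2→R gives 3>1]
(C,S,W): not NE [P2→R gives 7>6]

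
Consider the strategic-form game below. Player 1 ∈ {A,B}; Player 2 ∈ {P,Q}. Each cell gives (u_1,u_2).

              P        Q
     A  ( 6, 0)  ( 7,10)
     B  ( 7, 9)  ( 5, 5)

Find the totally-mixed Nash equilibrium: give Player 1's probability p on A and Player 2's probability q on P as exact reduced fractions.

P1 mixes 2/7 on A; P2 mixes 2/3 on P

P1 indiff ⇒ q·6+(1-q)·7 = q·7+(1-q)·5 ⇒ q(-1) = (1-q)(-2) ⇒ q = 2/3
P2 indiff ⇒ p·0+(1-p)·9 = p·10+(1-p)·5 ⇒ p(-10) = (1-p)(-4) ⇒ p = 2/7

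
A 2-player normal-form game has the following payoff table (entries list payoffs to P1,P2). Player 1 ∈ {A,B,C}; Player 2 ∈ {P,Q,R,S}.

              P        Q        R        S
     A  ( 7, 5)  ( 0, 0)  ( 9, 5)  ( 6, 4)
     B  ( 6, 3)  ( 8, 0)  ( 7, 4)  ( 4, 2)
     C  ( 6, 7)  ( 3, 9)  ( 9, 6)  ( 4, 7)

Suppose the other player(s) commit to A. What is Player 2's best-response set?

u_2(P vs A) = 5
u_2(Q vs A) = 0
u_2(R vs A) = 5
u_2(S vs A) = 4
max payoff 5 at {P,R}

BR_2 = {P,R}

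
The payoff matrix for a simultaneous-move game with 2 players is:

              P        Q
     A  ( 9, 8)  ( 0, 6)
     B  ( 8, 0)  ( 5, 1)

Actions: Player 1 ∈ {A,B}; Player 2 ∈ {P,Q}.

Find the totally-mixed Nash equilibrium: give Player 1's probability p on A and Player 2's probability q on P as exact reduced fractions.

P1 indiff ⇒ q·9+(1-q)·0 = q·8+(1-q)·5 ⇒ q(1) = (1-q)(5) ⇒ q = 5/6
P2 indiff ⇒ p·8+(1-p)·0 = p·6+(1-p)·1 ⇒ p(2) = (1-p)(1) ⇒ p = 1/3

P1 mixes 1/3 on A; P2 mixes 5/6 on P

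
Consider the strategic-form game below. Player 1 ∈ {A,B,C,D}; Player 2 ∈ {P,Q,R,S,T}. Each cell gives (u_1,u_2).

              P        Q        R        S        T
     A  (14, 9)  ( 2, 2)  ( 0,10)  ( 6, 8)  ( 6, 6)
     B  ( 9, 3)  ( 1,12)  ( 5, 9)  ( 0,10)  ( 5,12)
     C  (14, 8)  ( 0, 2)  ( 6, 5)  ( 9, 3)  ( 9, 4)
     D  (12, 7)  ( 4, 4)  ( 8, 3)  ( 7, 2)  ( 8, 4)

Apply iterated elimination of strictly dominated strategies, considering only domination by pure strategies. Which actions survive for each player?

Survivors P1:{A,C,D} P2:{P,R}

P1 drop B (D beats it: P:12>9 Q:4>1 R:8>5 S:7>0 T:8>5)
P2 drop Q (P beats it: A:9>2 C:8>2 D:7>4)
P2 drop S (P beats it: A:9>8 C:8>3 D:7>2)
P2 drop T (P beats it: A:9>6 C:8>4 D:7>4)
P1→{A,C,D} P2→{P,R}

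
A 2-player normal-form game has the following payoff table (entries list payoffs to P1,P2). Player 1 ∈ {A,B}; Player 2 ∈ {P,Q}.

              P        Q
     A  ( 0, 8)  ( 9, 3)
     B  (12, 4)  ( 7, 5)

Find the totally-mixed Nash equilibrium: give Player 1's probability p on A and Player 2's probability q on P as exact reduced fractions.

P1 indiff ⇒ q·0+(1-q)·9 = q·12+(1-q)·7 ⇒ q(-12) = (1-q)(-2) ⇒ q = 1/7
P2 indiff ⇒ p·8+(1-p)·4 = p·3+(1-p)·5 ⇒ p(5) = (1-p)(1) ⇒ p = 1/6

(p,q) = (1/6, 1/7)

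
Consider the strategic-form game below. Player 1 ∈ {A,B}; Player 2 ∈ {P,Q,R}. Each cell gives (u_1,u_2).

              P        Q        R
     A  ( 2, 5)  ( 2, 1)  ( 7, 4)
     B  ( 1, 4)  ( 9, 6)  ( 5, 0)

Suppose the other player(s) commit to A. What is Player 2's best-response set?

u_2(P vs A) = 5
u_2(Q vs A) = 1
u_2(R vs A) = 4
max payoff 5 at {P}

argmax u_2 = {P}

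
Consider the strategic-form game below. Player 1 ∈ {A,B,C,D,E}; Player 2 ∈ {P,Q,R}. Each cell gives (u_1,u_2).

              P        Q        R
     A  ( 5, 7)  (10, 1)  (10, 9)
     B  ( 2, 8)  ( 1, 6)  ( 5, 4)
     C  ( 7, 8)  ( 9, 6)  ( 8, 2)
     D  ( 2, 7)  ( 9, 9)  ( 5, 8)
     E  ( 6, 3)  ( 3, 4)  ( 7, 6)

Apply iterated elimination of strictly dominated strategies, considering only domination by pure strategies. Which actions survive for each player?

P1 drop B (A beats it: P:5>2 Q:10>1 R:10>5)
P1 drop D (A beats it: P:5>2 Q:10>9 R:10>5)
P1 drop E (C beats it: P:7>6 Q:9>3 R:8>7)
P2 drop Q (P beats it: A:7>1 C:8>6)
P1→{A,C} P2→{P,R}

IESDS → P1:{A,C} P2:{P,R}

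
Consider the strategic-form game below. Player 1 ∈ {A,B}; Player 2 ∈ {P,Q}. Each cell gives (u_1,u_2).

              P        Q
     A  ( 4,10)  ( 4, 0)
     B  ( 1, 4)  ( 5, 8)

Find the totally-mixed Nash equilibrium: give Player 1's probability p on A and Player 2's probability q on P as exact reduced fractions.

P1 indiff ⇒ q·4+(1-q)·4 = q·1+(1-q)·5 ⇒ q(3) = (1-q)(1) ⇒ q = 1/4
P2 indiff ⇒ p·10+(1-p)·4 = p·0+(1-p)·8 ⇒ p(10) = (1-p)(4) ⇒ p = 2/7

P1 mixes 2/7 on A; P2 mixes 1/4 on P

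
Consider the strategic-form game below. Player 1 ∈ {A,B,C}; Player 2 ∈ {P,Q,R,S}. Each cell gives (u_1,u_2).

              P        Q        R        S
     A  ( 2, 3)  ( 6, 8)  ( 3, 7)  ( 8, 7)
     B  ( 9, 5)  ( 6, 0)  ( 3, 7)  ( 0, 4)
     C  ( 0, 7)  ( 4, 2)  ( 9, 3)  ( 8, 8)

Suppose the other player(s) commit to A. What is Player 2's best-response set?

P2 best: {Q}

u_2(P vs A) = 3
u_2(Q vs A) = 8
u_2(R vs A) = 7
u_2(S vs A) = 7
max payoff 8 at {Q}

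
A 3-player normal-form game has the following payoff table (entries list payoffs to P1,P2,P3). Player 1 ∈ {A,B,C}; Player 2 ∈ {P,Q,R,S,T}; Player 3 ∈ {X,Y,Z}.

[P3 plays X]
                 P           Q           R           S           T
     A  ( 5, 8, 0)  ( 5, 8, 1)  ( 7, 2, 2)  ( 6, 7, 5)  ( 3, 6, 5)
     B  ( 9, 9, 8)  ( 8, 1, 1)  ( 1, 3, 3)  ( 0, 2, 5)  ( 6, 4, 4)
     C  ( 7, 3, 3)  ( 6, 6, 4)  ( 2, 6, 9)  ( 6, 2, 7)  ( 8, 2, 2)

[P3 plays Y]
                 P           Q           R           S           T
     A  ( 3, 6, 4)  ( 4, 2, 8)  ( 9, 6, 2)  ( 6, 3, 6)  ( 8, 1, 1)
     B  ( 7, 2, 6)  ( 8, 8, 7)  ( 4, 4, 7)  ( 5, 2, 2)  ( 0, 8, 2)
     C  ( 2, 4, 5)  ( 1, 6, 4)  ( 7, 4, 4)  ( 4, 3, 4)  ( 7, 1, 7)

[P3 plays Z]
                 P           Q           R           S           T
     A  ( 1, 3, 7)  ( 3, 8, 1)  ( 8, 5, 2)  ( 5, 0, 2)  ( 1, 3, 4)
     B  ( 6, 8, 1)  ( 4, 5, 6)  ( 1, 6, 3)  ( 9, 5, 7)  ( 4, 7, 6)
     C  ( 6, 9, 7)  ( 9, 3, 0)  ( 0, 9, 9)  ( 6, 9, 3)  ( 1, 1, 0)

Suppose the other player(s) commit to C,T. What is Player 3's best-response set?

BR_3 = {Y}

u_3(X vs C,T) = 2
u_3(Y vs C,T) = 7
u_3(Z vs C,T) = 0
max payoff 7 at {Y}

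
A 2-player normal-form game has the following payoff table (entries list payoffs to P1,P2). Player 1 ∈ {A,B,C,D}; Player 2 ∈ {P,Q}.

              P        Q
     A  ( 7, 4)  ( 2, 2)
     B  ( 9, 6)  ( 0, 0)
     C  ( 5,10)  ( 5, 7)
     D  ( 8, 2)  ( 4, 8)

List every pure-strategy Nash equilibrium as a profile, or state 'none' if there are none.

NE set: (B,P)

(A,P): not NE [P1→B gives 9>7]
(A,Q): not NE [P1→C gives 5>2; P2→P gives 4>2]
(B,P): NE
(B,Q): not NE [P1→C gives 5>0; P2→P gives 6>0]
(C,P): not NE [P1→B gives 9>5]
(C,Q): not NE [P2→P gives 10>7]
(D,P): not NE [P1→B gives 9>8; P2→Q gives 8>2]
(D,Q): not NE [P1→C gives 5>4]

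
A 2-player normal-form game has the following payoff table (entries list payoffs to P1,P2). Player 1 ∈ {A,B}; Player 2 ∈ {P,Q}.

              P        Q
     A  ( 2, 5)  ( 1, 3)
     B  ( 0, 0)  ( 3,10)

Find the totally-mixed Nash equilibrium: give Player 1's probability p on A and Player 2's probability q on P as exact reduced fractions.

(p,q) = (5/6, 1/2)

P1 indiff ⇒ q·2+(1-q)·1 = q·0+(1-q)·3 ⇒ q(2) = (1-q)(2) ⇒ q = 1/2
P2 indiff ⇒ p·5+(1-p)·0 = p·3+(1-p)·10 ⇒ p(2) = (1-p)(10) ⇒ p = 5/6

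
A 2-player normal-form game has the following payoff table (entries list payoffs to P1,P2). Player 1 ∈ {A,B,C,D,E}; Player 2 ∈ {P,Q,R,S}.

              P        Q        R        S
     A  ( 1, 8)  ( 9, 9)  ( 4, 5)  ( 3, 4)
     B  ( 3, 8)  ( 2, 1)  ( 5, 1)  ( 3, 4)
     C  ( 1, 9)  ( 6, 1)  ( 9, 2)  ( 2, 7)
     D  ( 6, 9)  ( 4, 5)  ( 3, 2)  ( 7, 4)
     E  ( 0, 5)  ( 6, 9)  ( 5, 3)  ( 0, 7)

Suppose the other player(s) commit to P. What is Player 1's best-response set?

u_1(A vs P) = 1
u_1(B vs P) = 3
u_1(C vs P) = 1
u_1(D vs P) = 6
u_1(E vs P) = 0
max payoff 6 at {D}

BR_1 = {D}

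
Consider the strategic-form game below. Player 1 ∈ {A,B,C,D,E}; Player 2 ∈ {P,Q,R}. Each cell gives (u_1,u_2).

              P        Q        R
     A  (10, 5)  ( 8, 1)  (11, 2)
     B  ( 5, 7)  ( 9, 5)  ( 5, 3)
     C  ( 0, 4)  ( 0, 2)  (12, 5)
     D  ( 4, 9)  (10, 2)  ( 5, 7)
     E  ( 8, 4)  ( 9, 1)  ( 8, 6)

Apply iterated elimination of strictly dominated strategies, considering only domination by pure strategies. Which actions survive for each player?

P2 drop Q (P beats it: A:5>1 B:7>5 C:4>2 D:9>2 E:4>1)
P1 drop B (A beats it: P:10>5 R:11>5)
P1 drop D (A beats it: P:10>4 R:11>5)
P1 drop E (A beats it: P:10>8 R:11>8)
P1→{A,C} P2→{P,R}

IESDS → P1:{A,C} P2:{P,R}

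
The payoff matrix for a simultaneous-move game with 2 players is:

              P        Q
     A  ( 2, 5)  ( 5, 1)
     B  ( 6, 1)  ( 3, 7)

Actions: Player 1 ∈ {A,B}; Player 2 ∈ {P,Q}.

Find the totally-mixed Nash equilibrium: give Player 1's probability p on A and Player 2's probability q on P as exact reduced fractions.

p=3/5, q=1/3

P1 indiff ⇒ q·2+(1-q)·5 = q·6+(1-q)·3 ⇒ q(-4) = (1-q)(-2) ⇒ q = 1/3
P2 indiff ⇒ p·5+(1-p)·1 = p·1+(1-p)·7 ⇒ p(4) = (1-p)(6) ⇒ p = 3/5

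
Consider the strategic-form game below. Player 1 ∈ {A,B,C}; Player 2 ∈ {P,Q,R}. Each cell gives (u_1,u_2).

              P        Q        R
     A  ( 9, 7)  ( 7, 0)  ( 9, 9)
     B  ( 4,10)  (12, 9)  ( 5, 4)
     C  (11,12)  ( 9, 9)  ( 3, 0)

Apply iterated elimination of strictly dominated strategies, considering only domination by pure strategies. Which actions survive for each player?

P2 drop Q (P beats it: A:7>0 B:10>9 C:12>9)
P1 drop B (A beats it: P:9>4 R:9>5)
P1→{A,C} P2→{P,R}

Remaining: P1:{A,C} P2:{P,R}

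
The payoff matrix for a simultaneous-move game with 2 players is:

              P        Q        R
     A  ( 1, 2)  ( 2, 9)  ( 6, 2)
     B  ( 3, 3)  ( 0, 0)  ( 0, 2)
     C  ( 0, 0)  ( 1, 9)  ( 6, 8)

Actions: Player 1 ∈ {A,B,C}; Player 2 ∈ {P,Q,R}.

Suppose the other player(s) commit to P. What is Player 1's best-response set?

argmax u_1 = {B}

u_1(A vs P) = 1
u_1(B vs P) = 3
u_1(C vs P) = 0
max payoff 3 at {B}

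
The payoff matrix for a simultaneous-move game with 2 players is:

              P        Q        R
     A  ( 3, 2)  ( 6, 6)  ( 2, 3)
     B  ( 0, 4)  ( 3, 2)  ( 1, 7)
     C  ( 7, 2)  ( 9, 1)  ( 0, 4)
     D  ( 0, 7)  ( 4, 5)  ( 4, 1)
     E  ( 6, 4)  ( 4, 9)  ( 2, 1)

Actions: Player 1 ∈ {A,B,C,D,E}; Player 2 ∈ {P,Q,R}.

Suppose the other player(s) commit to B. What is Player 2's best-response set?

argmax u_2 = {R}

u_2(P vs B) = 4
u_2(Q vs B) = 2
u_2(R vs B) = 7
max payoff 7 at {R}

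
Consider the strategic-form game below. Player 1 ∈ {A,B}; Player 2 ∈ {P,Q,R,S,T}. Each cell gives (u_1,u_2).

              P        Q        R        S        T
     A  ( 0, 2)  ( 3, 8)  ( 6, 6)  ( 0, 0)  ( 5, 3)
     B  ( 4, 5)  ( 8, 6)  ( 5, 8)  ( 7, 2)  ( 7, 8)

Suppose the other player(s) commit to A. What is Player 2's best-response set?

u_2(P vs A) = 2
u_2(Q vs A) = 8
u_2(R vs A) = 6
u_2(S vs A) = 0
u_2(T vs A) = 3
max payoff 8 at {Q}

argmax u_2 = {Q}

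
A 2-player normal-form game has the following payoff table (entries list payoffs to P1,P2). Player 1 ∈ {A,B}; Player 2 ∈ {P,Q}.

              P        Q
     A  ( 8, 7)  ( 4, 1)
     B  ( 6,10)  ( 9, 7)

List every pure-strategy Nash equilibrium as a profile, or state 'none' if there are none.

NE set: (A,P)

(A,P): NE
(A,Q): not NE [P1→B gives 9>4; P2→P gives 7>1]
(B,P): not NE [P1→A gives 8>6]
(B,Q): not NE [P2→P gives 10>7]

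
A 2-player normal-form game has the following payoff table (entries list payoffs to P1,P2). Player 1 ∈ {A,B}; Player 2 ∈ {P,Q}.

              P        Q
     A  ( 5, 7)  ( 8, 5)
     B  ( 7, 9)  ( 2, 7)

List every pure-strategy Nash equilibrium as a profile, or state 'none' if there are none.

Nash profiles: (B,P)

(A,P): not NE [P1→B gives 7>5]
(A,Q): not NE [P2→P gives 7>5]
(B,P): NE
(B,Q): not NE [P1→A gives 8>2; P2→P gives 9>7]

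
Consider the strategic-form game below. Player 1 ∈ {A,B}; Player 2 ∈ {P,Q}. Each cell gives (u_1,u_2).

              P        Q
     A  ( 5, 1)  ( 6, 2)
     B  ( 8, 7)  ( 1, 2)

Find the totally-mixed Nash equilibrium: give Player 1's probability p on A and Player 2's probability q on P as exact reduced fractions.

p=5/6, q=5/8

P1 indiff ⇒ q·5+(1-q)·6 = q·8+(1-q)·1 ⇒ q(-3) = (1-q)(-5) ⇒ q = 5/8
P2 indiff ⇒ p·1+(1-p)·7 = p·2+(1-p)·2 ⇒ p(-1) = (1-p)(-5) ⇒ p = 5/6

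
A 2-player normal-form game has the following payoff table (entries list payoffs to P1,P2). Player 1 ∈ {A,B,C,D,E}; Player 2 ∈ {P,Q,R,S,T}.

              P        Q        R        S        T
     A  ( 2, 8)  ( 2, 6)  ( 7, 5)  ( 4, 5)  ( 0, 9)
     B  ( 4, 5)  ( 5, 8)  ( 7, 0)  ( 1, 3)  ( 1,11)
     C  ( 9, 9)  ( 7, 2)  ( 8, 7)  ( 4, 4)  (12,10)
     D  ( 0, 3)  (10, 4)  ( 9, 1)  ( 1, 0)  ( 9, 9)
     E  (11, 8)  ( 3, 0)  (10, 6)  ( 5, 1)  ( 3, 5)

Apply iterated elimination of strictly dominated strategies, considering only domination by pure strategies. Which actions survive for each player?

IESDS → P1:{C,E} P2:{P,T}

P1 drop A (E beats it: P:11>2 Q:3>2 R:10>7 S:5>4 T:3>0)
P1 drop B (C beats it: P:9>4 Q:7>5 R:8>7 S:4>1 T:12>1)
P2 drop Q (T beats it: C:10>2 D:9>4 E:5>0)
P2 drop R (P beats it: C:9>7 D:3>1 E:8>6)
P1 drop D (C beats it: P:9>0 S:4>1 T:12>9)
P2 drop S (P beats it: C:9>4 E:8>1)
P1→{C,E} P2→{P,T}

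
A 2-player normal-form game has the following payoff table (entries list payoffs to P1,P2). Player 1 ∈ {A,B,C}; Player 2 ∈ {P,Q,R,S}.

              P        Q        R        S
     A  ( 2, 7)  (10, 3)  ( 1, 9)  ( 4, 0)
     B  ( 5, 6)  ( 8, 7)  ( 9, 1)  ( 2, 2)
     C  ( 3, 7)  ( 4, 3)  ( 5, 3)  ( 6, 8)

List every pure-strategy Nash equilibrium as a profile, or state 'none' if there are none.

(A,P): not NE [P1→B gives 5>2; P2→R gives 9>7]
(A,Q): not NE [P2→R gives 9>3]
(A,R): not NE [P1→B gives 9>1]
(A,S): not NE [P1→C gives 6>4; P2→R gives 9>0]
(B,P): not NE [P2→Q gives 7>6]
(B,Q): not NE [P1→A gives 10>8]
(B,R): not NE [P2→Q gives 7>1]
(B,S): not NE [P1→C gives 6>2; P2→Q gives 7>2]
(C,P): not NE [P1→B gives 5>3; P2→S gives 8>7]
(C,Q): not NE [P1→A gives 10>4; P2→S gives 8>3]
(C,R): not NE [P1→B gives 9>5; P2→S gives 8>3]
(C,S): NE

Nash profiles: (C,S)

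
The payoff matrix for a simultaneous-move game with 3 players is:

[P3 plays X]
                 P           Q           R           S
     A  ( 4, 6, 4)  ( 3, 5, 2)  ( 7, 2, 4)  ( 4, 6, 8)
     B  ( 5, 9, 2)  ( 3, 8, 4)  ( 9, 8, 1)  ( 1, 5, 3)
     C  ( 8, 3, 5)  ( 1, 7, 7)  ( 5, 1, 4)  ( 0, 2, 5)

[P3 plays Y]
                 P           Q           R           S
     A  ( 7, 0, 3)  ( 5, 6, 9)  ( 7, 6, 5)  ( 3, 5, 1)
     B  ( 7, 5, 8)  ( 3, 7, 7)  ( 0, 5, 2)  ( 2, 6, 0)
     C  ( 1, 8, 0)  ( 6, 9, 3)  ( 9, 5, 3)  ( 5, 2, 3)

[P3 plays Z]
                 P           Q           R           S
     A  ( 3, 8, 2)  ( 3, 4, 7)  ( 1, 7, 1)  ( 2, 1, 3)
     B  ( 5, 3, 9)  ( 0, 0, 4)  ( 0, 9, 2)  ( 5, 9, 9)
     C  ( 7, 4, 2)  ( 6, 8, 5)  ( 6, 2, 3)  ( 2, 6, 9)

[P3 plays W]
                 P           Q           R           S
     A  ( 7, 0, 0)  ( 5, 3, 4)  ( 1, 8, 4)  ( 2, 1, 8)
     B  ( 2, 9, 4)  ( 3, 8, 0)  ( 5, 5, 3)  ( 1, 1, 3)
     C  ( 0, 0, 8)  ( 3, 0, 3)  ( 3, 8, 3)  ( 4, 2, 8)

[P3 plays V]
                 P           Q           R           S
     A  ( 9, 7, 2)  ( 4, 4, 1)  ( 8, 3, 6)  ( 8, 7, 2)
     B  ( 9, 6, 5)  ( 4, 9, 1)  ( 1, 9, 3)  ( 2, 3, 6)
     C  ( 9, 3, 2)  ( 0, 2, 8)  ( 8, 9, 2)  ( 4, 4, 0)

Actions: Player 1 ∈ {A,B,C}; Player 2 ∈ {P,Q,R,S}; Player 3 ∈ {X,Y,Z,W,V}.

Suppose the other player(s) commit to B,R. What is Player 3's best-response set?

u_3(X vs B,R) = 1
u_3(Y vs B,R) = 2
u_3(Z vs B,R) = 2
u_3(W vs B,R) = 3
u_3(V vs B,R) = 3
max payoff 3 at {W,V}

BR_3 = {W,V}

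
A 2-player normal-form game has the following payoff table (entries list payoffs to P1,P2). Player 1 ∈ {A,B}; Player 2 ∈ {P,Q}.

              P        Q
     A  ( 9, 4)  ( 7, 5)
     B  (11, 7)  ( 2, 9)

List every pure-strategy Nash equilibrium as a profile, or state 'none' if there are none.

Nash profiles: (A,Q)

(A,P): not NE [P1→B gives 11>9; P2→Q gives 5>4]
(A,Q): NE
(B,P): not NE [P2→Q gives 9>7]
(B,Q): not NE [P1→A gives 7>2]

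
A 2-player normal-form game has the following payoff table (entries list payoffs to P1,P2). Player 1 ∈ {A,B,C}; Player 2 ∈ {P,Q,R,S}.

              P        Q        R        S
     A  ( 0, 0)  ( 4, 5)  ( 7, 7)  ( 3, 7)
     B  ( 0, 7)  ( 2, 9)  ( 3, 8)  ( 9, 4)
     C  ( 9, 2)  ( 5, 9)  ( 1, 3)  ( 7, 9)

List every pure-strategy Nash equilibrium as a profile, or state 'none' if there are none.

(A,P): not NE [P1→C gives 9>0; P2→S gives 7>0]
(A,Q): not NE [P1→C gives 5>4; P2→S gives 7>5]
(A,R): NE
(A,S): not NE [P1→B gives 9>3]
(B,P): not NE [P1→C gives 9>0; P2→Q gives 9>7]
(B,Q): not NE [P1→C gives 5>2]
(B,R): not NE [P1→A gives 7>3; P2→Q gives 9>8]
(B,S): not NE [P2→Q gives 9>4]
(C,P): not NE [P2→S gives 9>2]
(C,Q): NE
(C,R): not NE [P1→A gives 7>1; P2→S gives 9>3]
(C,S): not NE [P1→B gives 9>7]

NE set: (A,R), (C,Q)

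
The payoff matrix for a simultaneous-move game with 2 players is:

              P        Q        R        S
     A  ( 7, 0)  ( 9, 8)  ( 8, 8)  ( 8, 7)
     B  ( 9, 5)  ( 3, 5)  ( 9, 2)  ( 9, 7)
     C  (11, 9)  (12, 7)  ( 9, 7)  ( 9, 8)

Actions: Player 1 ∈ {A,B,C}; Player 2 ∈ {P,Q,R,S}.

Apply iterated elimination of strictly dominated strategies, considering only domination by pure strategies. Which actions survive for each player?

Survivors P1:{B,C} P2:{P,S}

P1 drop A (C beats it: P:11>7 Q:12>9 R:9>8 S:9>8)
P2 drop Q (S beats it: B:7>5 C:8>7)
P2 drop R (P beats it: B:5>2 C:9>7)
P1→{B,C} P2→{P,S}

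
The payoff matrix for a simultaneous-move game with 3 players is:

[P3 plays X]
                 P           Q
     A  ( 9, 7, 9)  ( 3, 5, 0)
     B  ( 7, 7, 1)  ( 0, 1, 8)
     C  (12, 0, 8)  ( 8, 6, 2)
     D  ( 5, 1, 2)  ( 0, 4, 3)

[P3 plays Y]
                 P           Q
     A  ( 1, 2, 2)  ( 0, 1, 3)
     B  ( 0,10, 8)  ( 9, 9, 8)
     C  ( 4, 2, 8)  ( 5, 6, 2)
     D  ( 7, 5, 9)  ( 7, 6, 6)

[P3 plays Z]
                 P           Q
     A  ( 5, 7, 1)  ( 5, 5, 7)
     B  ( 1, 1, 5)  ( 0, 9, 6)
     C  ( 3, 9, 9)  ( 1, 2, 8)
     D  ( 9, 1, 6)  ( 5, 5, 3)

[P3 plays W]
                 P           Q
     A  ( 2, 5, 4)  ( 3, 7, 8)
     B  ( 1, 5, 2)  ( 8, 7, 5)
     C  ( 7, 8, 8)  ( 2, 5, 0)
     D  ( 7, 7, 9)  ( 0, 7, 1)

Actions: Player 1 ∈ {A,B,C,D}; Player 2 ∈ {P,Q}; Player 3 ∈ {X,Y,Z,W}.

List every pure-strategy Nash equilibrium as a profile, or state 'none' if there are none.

Nash profiles: (D,P,W)

(A,P,X): not NE [P1→C gives 12>9]
(A,P,Y): not NE [P1→D gives 7>1; P3→X gives 9>2]
(A,P,Z): not NE [P1→D gives 9>5; P3→X gives 9>1]
(A,P,W): not NE [P1→D gives 7>2; P2→Q gives 7>5; P3→X gives 9>4]
(A,Q,X): not NE [P1→C gives 8>3; P2→P gives 7>5; P3→W gives 8>0]
(A,Q,Y): not NE [P1→B gives 9>0; P2→P gives 2>1; P3→W gives 8>3]
(A,Q,Z): not NE [P2→P gives 7>5; P3→W gives 8>7]
(A,Q,W): not NE [P1→B gives 8>3]
(B,P,X): not NE [P1→C gives 12>7; P3→Y gives 8>1]
(B,P,Y): not NE [P1→D gives 7>0]
(B,P,Z): not NE [P1→D gives 9>1; P2→Q gives 9>1; P3→Y gives 8>5]
(B,P,W): not NE [P1→D gives 7>1; P2→Q gives 7>5; P3→Y gives 8>2]
(B,Q,X): not NE [P1→C gives 8>0; P2→P gives 7>1]
(B,Q,Y): not NE [P2→P gives 10>9]
(B,Q,Z): not NE [P1→D gives 5>0; P3→Y gives 8>6]
(B,Q,W): not NE [P3→Y gives 8>5]
(C,P,X): not NE [P2→Q gives 6>0; P3→Z gives 9>8]
(C,P,Y): not NE [P1→D gives 7>4; P2→Q gives 6>2; P3→Z gives 9>8]
(C,P,Z): not NE [P1→D gives 9>3]
(C,P,W): not NE [P3→Z gives 9>8]
(C,Q,X): not NE [P3→Z gives 8>2]
(C,Q,Y): not NE [P1→B gives 9>5; P3→Z gives 8>2]
(C,Q,Z): not NE [P1→D gives 5>1; P2→P gives 9>2]
(C,Q,W): not NE [P1→B gives 8>2; P2→P gives 8>5; P3→Z gives 8>0]
(D,P,X): not NE [P1→C gives 12>5; P2→Q gives 4>1; P3→W gives 9>2]
(D,P,Y): not NE [P2→Q gives 6>5]
(D,P,Z): not NE [P2→Q gives 5>1; P3→W gives 9>6]
(D,P,W): NE
(D,Q,X): not NE [P1→C gives 8>0; P3→Y gives 6>3]
(D,Q,Y): not NE [P1→B gives 9>7]
(D,Q,Z): not NE [P3→Y gives 6>3]
(D,Q,W): not NE [P1→B gives 8>0; P3→Y gives 6>1]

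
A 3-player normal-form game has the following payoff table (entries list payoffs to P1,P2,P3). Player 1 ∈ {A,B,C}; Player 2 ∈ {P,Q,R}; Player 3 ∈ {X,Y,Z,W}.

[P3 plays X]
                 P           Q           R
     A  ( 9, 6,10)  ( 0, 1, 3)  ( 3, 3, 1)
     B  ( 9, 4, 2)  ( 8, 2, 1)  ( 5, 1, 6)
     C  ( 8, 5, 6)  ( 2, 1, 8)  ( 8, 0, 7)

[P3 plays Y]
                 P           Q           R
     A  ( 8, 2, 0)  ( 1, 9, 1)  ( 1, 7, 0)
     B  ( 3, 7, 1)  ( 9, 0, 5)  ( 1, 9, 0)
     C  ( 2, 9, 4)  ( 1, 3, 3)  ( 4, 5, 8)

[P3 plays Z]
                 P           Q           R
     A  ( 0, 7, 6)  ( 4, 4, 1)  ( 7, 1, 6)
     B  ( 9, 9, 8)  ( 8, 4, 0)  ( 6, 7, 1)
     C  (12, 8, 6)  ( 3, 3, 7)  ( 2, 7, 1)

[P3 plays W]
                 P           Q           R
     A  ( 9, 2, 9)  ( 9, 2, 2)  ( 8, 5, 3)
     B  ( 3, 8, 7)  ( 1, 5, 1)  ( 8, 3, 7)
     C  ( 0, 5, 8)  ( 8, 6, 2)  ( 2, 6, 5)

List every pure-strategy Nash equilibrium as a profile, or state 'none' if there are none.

PSNE = {(A,P,X)}

(A,P,X): NE
(A,P,Y): not NE [P2→Q gives 9>2; P3→X gives 10>0]
(A,P,Z): not NE [P1→C gives 12>0; P3→X gives 10>6]
(A,P,W): not NE [P2→R gives 5>2; P3→X gives 10>9]
(A,Q,X): not NE [P1→B gives 8>0; P2→P gives 6>1]
(A,Q,Y): not NE [P1→B gives 9>1; P3→X gives 3>1]
(A,Q,Z): not NE [P1→B gives 8>4; P2→P gives 7>4; P3→X gives 3>1]
(A,Q,W): not NE [P2→R gives 5>2; P3→X gives 3>2]
(A,R,X): not NE [P1→C gives 8>3; P2→P gives 6>3; P3→Z gives 6>1]
(A,R,Y): not NE [P1→C gives 4>1; P2→Q gives 9>7; P3→Z gives 6>0]
(A,R,Z): not NE [P2→P gives 7>1]
(A,R,W): not NE [P3→Z gives 6>3]
(B,P,X): not NE [P3→Z gives 8>2]
(B,P,Y): not NE [P1→A gives 8>3; P2→R gives 9>7; P3→Z gives 8>1]
(B,P,Z): not NE [P1→C gives 12>9]
(B,P,W): not NE [P1→A gives 9>3; P3→Z gives 8>7]
(B,Q,X): not NE [P2→P gives 4>2; P3→Y gives 5>1]
(B,Q,Y): not NE [P2→R gives 9>0]
(B,Q,Z): not NE [P2→P gives 9>4; P3→Y gives 5>0]
(B,Q,W): not NE [P1→A gives 9>1; P2→P gives 8>5; P3→Y gives 5>1]
(B,R,X): not NE [P1→C gives 8>5; P2→P gives 4>1; P3→W gives 7>6]
(B,R,Y): not NE [P1→C gives 4>1; P3→W gives 7>0]
(B,R,Z): not NE [P1→A gives 7>6; P2→P gives 9>7; P3→W gives 7>1]
(B,R,W): not NE [P2→P gives 8>3]
(C,P,X): not NE [P1→B gives 9>8; P3→W gives 8>6]
(C,P,Y): not NE [P1→A gives 8>2; P3→W gives 8>4]
(C,P,Z): not NE [P3→W gives 8>6]
(C,P,W): not NE [P1→A gives 9>0; P2→R gives 6>5]
(C,Q,X): not NE [P1→B gives 8>2; P2→P gives 5>1]
(C,Q,Y): not NE [P1→B gives 9>1; P2→P gives 9>3; P3→X gives 8>3]
(C,Q,Z): not NE [P1→B gives 8>3; P2→P gives 8>3; P3→X gives 8>7]
(C,Q,W): not NE [P1→A gives 9>8; P3→X gives 8>2]
(C,R,X): not NE [P2→P gives 5>0; P3→Y gives 8>7]
(C,R,Y): not NE [P2→P gives 9>5]
(C,R,Z): not NE [P1→A gives 7>2; P2→P gives 8>7; P3→Y gives 8>1]
(C,R,W): not NE [P1→B gives 8>2; P3→Y gives 8>5]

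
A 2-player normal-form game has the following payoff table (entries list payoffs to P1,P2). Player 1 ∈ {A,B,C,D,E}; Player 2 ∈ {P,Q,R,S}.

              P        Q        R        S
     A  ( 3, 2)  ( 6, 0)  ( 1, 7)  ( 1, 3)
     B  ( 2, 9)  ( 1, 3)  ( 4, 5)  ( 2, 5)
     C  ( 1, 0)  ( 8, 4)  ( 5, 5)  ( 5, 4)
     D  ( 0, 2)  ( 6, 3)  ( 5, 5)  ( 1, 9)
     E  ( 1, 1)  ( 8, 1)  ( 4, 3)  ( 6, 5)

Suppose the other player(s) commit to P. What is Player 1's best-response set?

u_1(A vs P) = 3
u_1(B vs P) = 2
u_1(C vs P) = 1
u_1(D vs P) = 0
u_1(E vs P) = 1
max payoff 3 at {A}

argmax u_1 = {A}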